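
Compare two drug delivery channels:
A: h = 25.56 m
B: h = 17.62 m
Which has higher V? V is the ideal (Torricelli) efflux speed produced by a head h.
V(A) = 22.39 m/s, V(B) = 18.59 m/s. Answer: A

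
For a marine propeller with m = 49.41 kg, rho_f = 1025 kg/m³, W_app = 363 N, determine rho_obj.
Formula: W_{app} = mg\left(1 - \frac{\rho_f}{\rho_{obj}}\right)
Substituting knowns: 363 = 49.41·9.81·(1 − 1025/rho_obj)
Solving for rho_obj: rho_obj = 1025/(1 − 363/(49.41·9.81)) = 4082 kg/m³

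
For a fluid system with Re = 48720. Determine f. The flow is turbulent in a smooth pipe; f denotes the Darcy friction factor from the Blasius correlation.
Formula: f = \frac{0.316}{Re^{0.25}}
f = 0.316/48720^0.25 = 0.02127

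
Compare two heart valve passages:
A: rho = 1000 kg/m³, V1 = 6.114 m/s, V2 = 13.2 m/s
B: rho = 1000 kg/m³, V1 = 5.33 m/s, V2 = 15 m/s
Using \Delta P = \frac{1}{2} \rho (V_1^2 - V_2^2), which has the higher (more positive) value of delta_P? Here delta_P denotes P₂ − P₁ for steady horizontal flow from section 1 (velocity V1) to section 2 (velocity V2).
delta_P(A) = -68.43 kPa, delta_P(B) = -98.3 kPa. Answer: A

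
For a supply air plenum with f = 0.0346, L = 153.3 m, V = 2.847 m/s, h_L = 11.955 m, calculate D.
Formula: h_L = f \frac{L}{D} \frac{V^2}{2g}
Substituting knowns: 11.955 = 0.0346·(153.3/D)·2.847²/(2·9.81)
Solving for D: D = 0.0346·153.3·2.847²/(2·9.81·11.955) = 0.1833 m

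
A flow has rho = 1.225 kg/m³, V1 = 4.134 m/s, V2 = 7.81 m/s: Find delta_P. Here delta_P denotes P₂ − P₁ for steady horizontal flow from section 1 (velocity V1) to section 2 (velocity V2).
Formula: \Delta P = \frac{1}{2} \rho (V_1^2 - V_2^2)
delta_P = 0.5·1.225·(4.134² − 7.81²)/1000 = -0.02689 kPa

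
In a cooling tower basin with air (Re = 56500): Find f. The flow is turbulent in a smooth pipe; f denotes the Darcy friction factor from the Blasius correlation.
Formula: f = \frac{0.316}{Re^{0.25}}
f = 0.316/56500^0.25 = 0.0205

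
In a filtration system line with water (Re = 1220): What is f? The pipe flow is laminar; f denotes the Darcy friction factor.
Formula: f = \frac{64}{Re}
f = 64/1220 = 0.05246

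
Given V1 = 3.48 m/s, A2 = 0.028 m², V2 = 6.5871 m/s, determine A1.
Formula: V_2 = \frac{A_1 V_1}{A_2}
Substituting knowns: 6.5871 = A1·3.48/0.028
Solving for A1: A1 = 6.5871·0.028/3.48 = 0.053 m²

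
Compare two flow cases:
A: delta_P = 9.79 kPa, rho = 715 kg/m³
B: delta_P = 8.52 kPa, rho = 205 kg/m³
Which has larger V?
V(A) = 5.233 m/s, V(B) = 9.117 m/s. Answer: B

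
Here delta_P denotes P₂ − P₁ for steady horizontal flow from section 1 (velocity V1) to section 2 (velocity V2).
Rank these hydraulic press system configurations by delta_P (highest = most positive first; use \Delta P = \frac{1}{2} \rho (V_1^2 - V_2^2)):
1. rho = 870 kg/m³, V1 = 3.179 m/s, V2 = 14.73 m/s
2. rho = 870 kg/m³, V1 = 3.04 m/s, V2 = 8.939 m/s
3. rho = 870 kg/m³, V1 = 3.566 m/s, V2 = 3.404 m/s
Case 1: delta_P = -89.99 kPa
Case 2: delta_P = -30.74 kPa
Case 3: delta_P = 0.4912 kPa
Ranking (highest first): 3, 2, 1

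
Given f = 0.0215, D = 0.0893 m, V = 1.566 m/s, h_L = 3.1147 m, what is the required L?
Formula: h_L = f \frac{L}{D} \frac{V^2}{2g}
Substituting knowns: 3.1147 = 0.0215·(L/0.0893)·1.566²/(2·9.81)
Solving for L: L = 3.1147·2·9.81·0.0893/(0.0215·1.566²) = 103.5 m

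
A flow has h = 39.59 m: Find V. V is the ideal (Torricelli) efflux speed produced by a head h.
Formula: V = \sqrt{2 g h}
V = √(2·9.81·39.59) = 27.87 m/s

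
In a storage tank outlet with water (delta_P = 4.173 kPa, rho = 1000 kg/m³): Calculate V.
Formula: V = \sqrt{\frac{2 \Delta P}{\rho}}
V = √(2·(4.173·1000)/1000) = 2.889 m/s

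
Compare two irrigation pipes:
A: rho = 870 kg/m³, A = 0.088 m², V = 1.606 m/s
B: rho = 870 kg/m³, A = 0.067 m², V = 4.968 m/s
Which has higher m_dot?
m_dot(A) = 123 kg/s, m_dot(B) = 289.6 kg/s. Answer: B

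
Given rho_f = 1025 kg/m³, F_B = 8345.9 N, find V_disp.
Formula: F_B = \rho_f g V_{disp}
Substituting knowns: 8345.9 = 1025·9.81·V_disp
Solving for V_disp: V_disp = 8345.9/(1025·9.81) = 0.83 m³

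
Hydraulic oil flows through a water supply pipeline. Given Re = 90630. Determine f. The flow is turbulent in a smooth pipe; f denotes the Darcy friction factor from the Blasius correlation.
Formula: f = \frac{0.316}{Re^{0.25}}
f = 0.316/90630^0.25 = 0.01821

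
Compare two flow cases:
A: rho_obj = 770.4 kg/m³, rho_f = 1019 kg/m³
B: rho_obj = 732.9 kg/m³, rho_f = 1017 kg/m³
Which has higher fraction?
fraction(A) = 0.756, fraction(B) = 0.7206. Answer: A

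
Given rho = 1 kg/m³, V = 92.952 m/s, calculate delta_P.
Formula: V = \sqrt{\frac{2 \Delta P}{\rho}}
Substituting knowns: 92.952 = √(2·(delta_P·1000)/1)
Solving for delta_P: delta_P = 92.952²·1/2/1000 = 4.32 kPa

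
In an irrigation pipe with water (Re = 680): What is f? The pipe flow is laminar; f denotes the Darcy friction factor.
Formula: f = \frac{64}{Re}
f = 64/680 = 0.09412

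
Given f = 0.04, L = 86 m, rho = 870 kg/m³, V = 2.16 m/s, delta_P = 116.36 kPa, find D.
Formula: \Delta P = f \frac{L}{D} \frac{\rho V^2}{2}
Substituting knowns: 116.36 = 0.04·(86/D)·0.5·870·2.16²/1000
Solving for D: D = 0.04·86·0.5·870·2.16²/(116.36·1000) = 0.06 m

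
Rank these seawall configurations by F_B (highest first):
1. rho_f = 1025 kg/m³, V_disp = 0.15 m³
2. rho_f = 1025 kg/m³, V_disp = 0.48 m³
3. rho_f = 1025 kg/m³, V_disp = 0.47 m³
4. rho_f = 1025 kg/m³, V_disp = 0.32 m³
Case 1: F_B = 1508 N
Case 2: F_B = 4827 N
Case 3: F_B = 4726 N
Case 4: F_B = 3218 N
Ranking (highest first): 2, 3, 4, 1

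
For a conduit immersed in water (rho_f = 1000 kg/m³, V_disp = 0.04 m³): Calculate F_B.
Formula: F_B = \rho_f g V_{disp}
F_B = 1000·9.81·0.04 = 392.4 N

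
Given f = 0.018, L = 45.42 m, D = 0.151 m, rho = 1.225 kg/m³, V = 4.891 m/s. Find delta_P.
Formula: \Delta P = f \frac{L}{D} \frac{\rho V^2}{2}
delta_P = 0.018·(45.42/0.151)·0.5·1.225·4.891²/1000 = 0.07933 kPa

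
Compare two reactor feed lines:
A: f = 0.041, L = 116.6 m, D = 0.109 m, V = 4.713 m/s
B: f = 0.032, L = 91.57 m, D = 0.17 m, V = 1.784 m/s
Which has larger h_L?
h_L(A) = 49.65 m, h_L(B) = 2.796 m. Answer: A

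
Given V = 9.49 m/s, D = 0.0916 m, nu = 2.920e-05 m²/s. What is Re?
Formula: Re = \frac{V D}{\nu}
Re = 9.49·0.0916/2.920e-05 = 29770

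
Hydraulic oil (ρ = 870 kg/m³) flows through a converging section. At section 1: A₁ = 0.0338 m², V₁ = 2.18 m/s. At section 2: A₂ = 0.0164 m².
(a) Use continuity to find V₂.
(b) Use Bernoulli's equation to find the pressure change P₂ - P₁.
(a) Continuity: A₁V₁=A₂V₂ -> V₂=A₁V₁/A₂=0.0338*2.18/0.0164=4.49 m/s
(b) Bernoulli: P₂-P₁=0.5*rho*(V₁^2-V₂^2)/1000=0.5*870*(2.18^2-4.49^2)/1000=-6.702 kPa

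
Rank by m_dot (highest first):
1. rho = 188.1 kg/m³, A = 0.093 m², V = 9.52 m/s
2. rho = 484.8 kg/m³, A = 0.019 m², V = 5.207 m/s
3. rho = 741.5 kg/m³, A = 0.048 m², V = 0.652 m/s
Case 1: m_dot = 166.5 kg/s
Case 2: m_dot = 47.96 kg/s
Case 3: m_dot = 23.21 kg/s
Ranking (highest first): 1, 2, 3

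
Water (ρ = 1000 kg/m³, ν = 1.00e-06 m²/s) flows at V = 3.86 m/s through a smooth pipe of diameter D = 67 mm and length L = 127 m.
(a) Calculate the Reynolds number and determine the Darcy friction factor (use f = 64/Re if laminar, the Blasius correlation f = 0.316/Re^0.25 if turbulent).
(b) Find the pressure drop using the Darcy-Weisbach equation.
(a) Re = V·D/ν = 3.86·0.067/1.00e-06 = 258620 → turbulent (Re > 4000); f = 0.316/Re^0.25 = 0.316/258620^0.25 = 0.014013 (Blasius is strictly valid for Re ≲ 1e5; used here as the smooth-pipe estimate the problem specifies)
(b) Darcy-Weisbach: ΔP = f·(L/D)·½ρV²/1000 = 0.014013·(127/0.067)·½·1000·3.86²/1000 = 197.9 kPa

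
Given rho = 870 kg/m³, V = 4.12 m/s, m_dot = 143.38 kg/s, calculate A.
Formula: \dot{m} = \rho A V
Substituting knowns: 143.38 = 870·A·4.12
Solving for A: A = 143.38/(870·4.12) = 0.04 m²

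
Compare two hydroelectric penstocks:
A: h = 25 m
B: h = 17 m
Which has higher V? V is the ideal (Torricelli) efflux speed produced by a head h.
V(A) = 22.15 m/s, V(B) = 18.26 m/s. Answer: A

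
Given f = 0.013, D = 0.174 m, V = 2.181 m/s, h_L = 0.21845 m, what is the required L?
Formula: h_L = f \frac{L}{D} \frac{V^2}{2g}
Substituting knowns: 0.21845 = 0.013·(L/0.174)·2.181²/(2·9.81)
Solving for L: L = 0.21845·2·9.81·0.174/(0.013·2.181²) = 12.06 m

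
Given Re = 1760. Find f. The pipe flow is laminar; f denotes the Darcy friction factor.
Formula: f = \frac{64}{Re}
f = 64/1760 = 0.03636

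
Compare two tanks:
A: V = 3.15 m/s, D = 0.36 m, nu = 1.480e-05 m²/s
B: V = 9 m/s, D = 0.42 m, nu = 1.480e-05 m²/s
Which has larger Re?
Re(A) = 76622, Re(B) = 255405. Answer: B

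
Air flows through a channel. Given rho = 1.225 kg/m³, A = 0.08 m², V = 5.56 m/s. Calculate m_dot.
Formula: \dot{m} = \rho A V
m_dot = 1.225·0.08·5.56 = 0.5449 kg/s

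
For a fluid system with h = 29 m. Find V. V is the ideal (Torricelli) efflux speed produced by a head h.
Formula: V = \sqrt{2 g h}
V = √(2·9.81·29) = 23.85 m/s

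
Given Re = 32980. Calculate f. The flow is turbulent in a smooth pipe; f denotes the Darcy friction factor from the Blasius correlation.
Formula: f = \frac{0.316}{Re^{0.25}}
f = 0.316/32980^0.25 = 0.02345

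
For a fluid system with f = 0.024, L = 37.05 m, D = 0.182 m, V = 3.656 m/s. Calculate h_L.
Formula: h_L = f \frac{L}{D} \frac{V^2}{2g}
h_L = 0.024·(37.05/0.182)·3.656²/(2·9.81) = 3.328 m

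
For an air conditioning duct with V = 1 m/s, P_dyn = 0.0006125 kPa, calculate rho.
Formula: P_{dyn} = \frac{1}{2} \rho V^2
Substituting knowns: 0.0006125 = 0.5·rho·1²/1000
Solving for rho: rho = 2·(0.0006125·1000)/1² = 1.225 kg/m³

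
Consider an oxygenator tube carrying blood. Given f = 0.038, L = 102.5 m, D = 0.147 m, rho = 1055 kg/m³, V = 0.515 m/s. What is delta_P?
Formula: \Delta P = f \frac{L}{D} \frac{\rho V^2}{2}
delta_P = 0.038·(102.5/0.147)·0.5·1055·0.515²/1000 = 3.707 kPa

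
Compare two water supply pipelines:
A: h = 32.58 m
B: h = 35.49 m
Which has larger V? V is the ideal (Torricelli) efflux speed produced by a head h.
V(A) = 25.28 m/s, V(B) = 26.39 m/s. Answer: B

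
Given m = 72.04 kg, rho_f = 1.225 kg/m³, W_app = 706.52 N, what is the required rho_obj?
Formula: W_{app} = mg\left(1 - \frac{\rho_f}{\rho_{obj}}\right)
Substituting knowns: 706.52 = 72.04·9.81·(1 − 1.225/rho_obj)
Solving for rho_obj: rho_obj = 1.225/(1 − 706.52/(72.04·9.81)) = 4500 kg/m³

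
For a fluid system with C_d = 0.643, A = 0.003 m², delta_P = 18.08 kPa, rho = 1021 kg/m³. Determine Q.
Formula: Q = C_d A \sqrt{\frac{2 \Delta P}{\rho}}
Q = 0.643·0.003·√(2·(18.08·1000)/1021)·1000 = 11.48 L/s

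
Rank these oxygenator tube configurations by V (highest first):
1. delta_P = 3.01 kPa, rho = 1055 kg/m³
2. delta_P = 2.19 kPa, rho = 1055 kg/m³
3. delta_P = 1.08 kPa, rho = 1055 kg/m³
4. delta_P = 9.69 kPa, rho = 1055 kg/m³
Case 1: V = 2.389 m/s
Case 2: V = 2.038 m/s
Case 3: V = 1.431 m/s
Case 4: V = 4.286 m/s
Ranking (highest first): 4, 1, 2, 3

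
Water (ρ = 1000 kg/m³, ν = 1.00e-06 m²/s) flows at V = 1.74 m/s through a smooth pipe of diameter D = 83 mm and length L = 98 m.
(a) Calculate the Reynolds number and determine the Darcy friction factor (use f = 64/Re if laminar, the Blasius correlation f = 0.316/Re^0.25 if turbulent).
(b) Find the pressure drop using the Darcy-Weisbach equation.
(a) Re = V·D/ν = 1.74·0.083/1.00e-06 = 144420 → turbulent (Re > 4000); f = 0.316/Re^0.25 = 0.316/144420^0.25 = 0.01621 (Blasius is strictly valid for Re ≲ 1e5; used here as the smooth-pipe estimate the problem specifies)
(b) Darcy-Weisbach: ΔP = f·(L/D)·½ρV²/1000 = 0.01621·(98/0.083)·½·1000·1.74²/1000 = 28.97 kPa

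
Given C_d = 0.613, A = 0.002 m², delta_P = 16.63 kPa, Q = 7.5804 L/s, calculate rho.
Formula: Q = C_d A \sqrt{\frac{2 \Delta P}{\rho}}
Substituting knowns: 7.5804 = 0.613·0.002·√(2·(16.63·1000)/rho)·1000
Solving for rho: rho = 2·(16.63·1000)/((7.5804/1000)/(0.613·0.002))² = 870 kg/m³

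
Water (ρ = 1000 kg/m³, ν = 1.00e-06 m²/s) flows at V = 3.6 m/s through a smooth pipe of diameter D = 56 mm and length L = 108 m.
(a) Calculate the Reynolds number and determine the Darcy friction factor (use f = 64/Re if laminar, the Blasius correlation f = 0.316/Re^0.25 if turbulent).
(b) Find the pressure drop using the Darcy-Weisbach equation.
(a) Re = V·D/ν = 3.6·0.056/1.00e-06 = 201600 → turbulent (Re > 4000); f = 0.316/Re^0.25 = 0.316/201600^0.25 = 0.014913 (Blasius is strictly valid for Re ≲ 1e5; used here as the smooth-pipe estimate the problem specifies)
(b) Darcy-Weisbach: ΔP = f·(L/D)·½ρV²/1000 = 0.014913·(108/0.056)·½·1000·3.6²/1000 = 186.4 kPa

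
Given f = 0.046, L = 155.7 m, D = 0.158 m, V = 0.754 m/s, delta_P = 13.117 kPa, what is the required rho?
Formula: \Delta P = f \frac{L}{D} \frac{\rho V^2}{2}
Substituting knowns: 13.117 = 0.046·(155.7/0.158)·0.5·rho·0.754²/1000
Solving for rho: rho = (13.117·1000)/(0.046·(155.7/0.158)·0.5·0.754²) = 1018 kg/m³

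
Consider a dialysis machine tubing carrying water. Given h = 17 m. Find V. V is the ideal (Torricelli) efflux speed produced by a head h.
Formula: V = \sqrt{2 g h}
V = √(2·9.81·17) = 18.26 m/s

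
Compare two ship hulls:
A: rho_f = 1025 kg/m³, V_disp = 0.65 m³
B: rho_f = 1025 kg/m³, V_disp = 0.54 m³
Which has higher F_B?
F_B(A) = 6536 N, F_B(B) = 5430 N. Answer: A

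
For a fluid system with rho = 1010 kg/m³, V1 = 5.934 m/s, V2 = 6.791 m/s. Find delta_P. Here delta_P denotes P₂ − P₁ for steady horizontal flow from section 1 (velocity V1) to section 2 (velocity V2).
Formula: \Delta P = \frac{1}{2} \rho (V_1^2 - V_2^2)
delta_P = 0.5·1010·(5.934² − 6.791²)/1000 = -5.507 kPa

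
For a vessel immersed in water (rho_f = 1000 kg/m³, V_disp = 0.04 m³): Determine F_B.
Formula: F_B = \rho_f g V_{disp}
F_B = 1000·9.81·0.04 = 392.4 N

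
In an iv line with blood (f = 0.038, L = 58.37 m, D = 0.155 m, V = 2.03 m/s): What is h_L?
Formula: h_L = f \frac{L}{D} \frac{V^2}{2g}
h_L = 0.038·(58.37/0.155)·2.03²/(2·9.81) = 3.006 m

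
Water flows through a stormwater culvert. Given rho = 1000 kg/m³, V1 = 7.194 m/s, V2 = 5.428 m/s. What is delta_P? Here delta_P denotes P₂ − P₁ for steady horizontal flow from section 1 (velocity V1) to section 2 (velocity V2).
Formula: \Delta P = \frac{1}{2} \rho (V_1^2 - V_2^2)
delta_P = 0.5·1000·(7.194² − 5.428²)/1000 = 11.15 kPa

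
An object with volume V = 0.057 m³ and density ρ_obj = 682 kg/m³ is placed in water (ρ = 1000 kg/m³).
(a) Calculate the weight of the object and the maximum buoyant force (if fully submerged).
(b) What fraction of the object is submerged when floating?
(a) W=rho_obj*g*V=682*9.81*0.057=381.4 N; F_B(max)=rho*g*V=1000*9.81*0.057=559.2 N
(b) Floating fraction=rho_obj/rho=682/1000=0.682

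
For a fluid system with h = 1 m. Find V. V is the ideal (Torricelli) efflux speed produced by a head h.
Formula: V = \sqrt{2 g h}
V = √(2·9.81·1) = 4.429 m/s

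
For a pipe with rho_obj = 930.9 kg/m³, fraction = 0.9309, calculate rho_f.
Formula: f_{sub} = \frac{\rho_{obj}}{\rho_f}
Substituting knowns: 0.9309 = 930.9/rho_f
Solving for rho_f: rho_f = 930.9/0.9309 = 1000 kg/m³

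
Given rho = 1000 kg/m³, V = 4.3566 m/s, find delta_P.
Formula: V = \sqrt{\frac{2 \Delta P}{\rho}}
Substituting knowns: 4.3566 = √(2·(delta_P·1000)/1000)
Solving for delta_P: delta_P = 4.3566²·1000/2/1000 = 9.49 kPa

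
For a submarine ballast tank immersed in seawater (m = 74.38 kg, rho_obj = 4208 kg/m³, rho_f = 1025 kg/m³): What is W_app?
Formula: W_{app} = mg\left(1 - \frac{\rho_f}{\rho_{obj}}\right)
W_app = 74.38·9.81·(1 − 1025/4208) = 551.9 N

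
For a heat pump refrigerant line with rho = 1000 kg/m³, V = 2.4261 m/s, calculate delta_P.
Formula: V = \sqrt{\frac{2 \Delta P}{\rho}}
Substituting knowns: 2.4261 = √(2·(delta_P·1000)/1000)
Solving for delta_P: delta_P = 2.4261²·1000/2/1000 = 2.943 kPa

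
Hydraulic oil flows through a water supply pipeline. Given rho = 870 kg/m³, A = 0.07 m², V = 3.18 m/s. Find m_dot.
Formula: \dot{m} = \rho A V
m_dot = 870·0.07·3.18 = 193.7 kg/s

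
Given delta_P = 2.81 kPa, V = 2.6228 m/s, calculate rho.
Formula: V = \sqrt{\frac{2 \Delta P}{\rho}}
Substituting knowns: 2.6228 = √(2·(2.81·1000)/rho)
Solving for rho: rho = 2·(2.81·1000)/2.6228² = 817 kg/m³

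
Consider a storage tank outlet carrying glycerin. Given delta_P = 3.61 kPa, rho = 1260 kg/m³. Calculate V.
Formula: V = \sqrt{\frac{2 \Delta P}{\rho}}
V = √(2·(3.61·1000)/1260) = 2.394 m/s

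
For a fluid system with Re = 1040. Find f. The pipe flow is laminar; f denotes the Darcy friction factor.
Formula: f = \frac{64}{Re}
f = 64/1040 = 0.06154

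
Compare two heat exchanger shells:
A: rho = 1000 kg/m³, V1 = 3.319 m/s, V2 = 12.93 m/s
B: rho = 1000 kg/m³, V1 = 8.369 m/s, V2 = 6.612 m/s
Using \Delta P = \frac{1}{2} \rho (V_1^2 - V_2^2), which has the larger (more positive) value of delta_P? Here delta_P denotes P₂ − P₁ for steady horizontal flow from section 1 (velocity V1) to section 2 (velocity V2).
delta_P(A) = -78.08 kPa, delta_P(B) = 13.16 kPa. Answer: B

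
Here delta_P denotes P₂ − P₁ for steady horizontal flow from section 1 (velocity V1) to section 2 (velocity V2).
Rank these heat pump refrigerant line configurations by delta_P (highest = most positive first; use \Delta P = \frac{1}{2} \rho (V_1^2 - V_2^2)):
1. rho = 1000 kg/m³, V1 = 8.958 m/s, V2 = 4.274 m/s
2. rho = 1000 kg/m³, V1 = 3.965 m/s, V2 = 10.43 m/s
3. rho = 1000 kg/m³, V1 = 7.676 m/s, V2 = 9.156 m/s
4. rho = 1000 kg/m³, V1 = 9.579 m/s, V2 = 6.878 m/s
Case 1: delta_P = 30.99 kPa
Case 2: delta_P = -46.53 kPa
Case 3: delta_P = -12.46 kPa
Case 4: delta_P = 22.23 kPa
Ranking (highest first): 1, 4, 3, 2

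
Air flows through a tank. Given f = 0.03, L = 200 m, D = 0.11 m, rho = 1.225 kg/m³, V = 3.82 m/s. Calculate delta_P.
Formula: \Delta P = f \frac{L}{D} \frac{\rho V^2}{2}
delta_P = 0.03·(200/0.11)·0.5·1.225·3.82²/1000 = 0.4875 kPa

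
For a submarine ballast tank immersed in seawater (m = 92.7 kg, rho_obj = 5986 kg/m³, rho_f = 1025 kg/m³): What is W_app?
Formula: W_{app} = mg\left(1 - \frac{\rho_f}{\rho_{obj}}\right)
W_app = 92.7·9.81·(1 − 1025/5986) = 753.7 N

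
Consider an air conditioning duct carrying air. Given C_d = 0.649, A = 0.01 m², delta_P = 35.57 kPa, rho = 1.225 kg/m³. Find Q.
Formula: Q = C_d A \sqrt{\frac{2 \Delta P}{\rho}}
Q = 0.649·0.01·√(2·(35.57·1000)/1.225)·1000 = 1564 L/s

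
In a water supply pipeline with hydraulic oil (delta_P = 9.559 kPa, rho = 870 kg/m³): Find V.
Formula: V = \sqrt{\frac{2 \Delta P}{\rho}}
V = √(2·(9.559·1000)/870) = 4.688 m/s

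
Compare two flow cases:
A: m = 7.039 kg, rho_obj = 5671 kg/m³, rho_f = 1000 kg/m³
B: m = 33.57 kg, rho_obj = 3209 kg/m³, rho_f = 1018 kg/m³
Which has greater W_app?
W_app(A) = 56.88 N, W_app(B) = 224.9 N. Answer: B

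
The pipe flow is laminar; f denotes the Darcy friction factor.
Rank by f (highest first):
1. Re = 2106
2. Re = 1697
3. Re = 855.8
Case 1: f = 0.03039
Case 2: f = 0.03771
Case 3: f = 0.07478
Ranking (highest first): 3, 2, 1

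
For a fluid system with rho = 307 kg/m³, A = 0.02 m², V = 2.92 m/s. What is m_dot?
Formula: \dot{m} = \rho A V
m_dot = 307·0.02·2.92 = 17.93 kg/s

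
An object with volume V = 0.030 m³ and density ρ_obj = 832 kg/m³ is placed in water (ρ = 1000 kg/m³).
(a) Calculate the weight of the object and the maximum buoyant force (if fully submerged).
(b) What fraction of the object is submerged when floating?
(a) W=rho_obj*g*V=832*9.81*0.030=244.9 N; F_B(max)=rho*g*V=1000*9.81*0.030=294.3 N
(b) Floating fraction=rho_obj/rho=832/1000=0.832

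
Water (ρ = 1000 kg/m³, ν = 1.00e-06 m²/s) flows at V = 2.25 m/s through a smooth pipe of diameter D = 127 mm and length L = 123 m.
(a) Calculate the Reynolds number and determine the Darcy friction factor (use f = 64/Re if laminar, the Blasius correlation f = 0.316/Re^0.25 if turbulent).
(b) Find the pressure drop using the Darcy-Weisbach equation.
(a) Re = V·D/ν = 2.25·0.127/1.00e-06 = 285750 → turbulent (Re > 4000); f = 0.316/Re^0.25 = 0.316/285750^0.25 = 0.013668 (Blasius is strictly valid for Re ≲ 1e5; used here as the smooth-pipe estimate the problem specifies)
(b) Darcy-Weisbach: ΔP = f·(L/D)·½ρV²/1000 = 0.013668·(123/0.127)·½·1000·2.25²/1000 = 33.51 kPa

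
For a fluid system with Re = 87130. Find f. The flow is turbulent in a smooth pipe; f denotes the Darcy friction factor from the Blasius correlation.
Formula: f = \frac{0.316}{Re^{0.25}}
f = 0.316/87130^0.25 = 0.01839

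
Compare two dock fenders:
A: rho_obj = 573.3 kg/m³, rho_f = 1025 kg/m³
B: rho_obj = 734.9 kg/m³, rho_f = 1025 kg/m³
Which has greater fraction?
fraction(A) = 0.5593, fraction(B) = 0.717. Answer: B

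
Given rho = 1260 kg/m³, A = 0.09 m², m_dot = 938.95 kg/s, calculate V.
Formula: \dot{m} = \rho A V
Substituting knowns: 938.95 = 1260·0.09·V
Solving for V: V = 938.95/(1260·0.09) = 8.28 m/s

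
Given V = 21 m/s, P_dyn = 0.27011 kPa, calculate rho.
Formula: P_{dyn} = \frac{1}{2} \rho V^2
Substituting knowns: 0.27011 = 0.5·rho·21²/1000
Solving for rho: rho = 2·(0.27011·1000)/21² = 1.225 kg/m³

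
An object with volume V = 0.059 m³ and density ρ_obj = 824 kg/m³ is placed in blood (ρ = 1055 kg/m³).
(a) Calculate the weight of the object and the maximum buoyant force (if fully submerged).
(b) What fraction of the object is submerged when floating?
(a) W=rho_obj*g*V=824*9.81*0.059=476.9 N; F_B(max)=rho*g*V=1055*9.81*0.059=610.6 N
(b) Floating fraction=rho_obj/rho=824/1055=0.781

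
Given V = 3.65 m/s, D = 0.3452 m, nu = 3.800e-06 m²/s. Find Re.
Formula: Re = \frac{V D}{\nu}
Re = 3.65·0.3452/3.800e-06 = 331574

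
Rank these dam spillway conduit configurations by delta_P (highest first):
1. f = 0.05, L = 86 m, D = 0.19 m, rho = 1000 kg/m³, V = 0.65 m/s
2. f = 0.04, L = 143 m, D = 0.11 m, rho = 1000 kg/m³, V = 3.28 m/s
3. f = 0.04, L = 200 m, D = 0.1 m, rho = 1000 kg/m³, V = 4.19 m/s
Case 1: delta_P = 4.781 kPa
Case 2: delta_P = 279.7 kPa
Case 3: delta_P = 702.2 kPa
Ranking (highest first): 3, 2, 1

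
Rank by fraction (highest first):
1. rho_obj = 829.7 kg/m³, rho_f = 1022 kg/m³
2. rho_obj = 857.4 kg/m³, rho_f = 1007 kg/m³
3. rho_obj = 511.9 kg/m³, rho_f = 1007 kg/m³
Case 1: fraction = 0.8118
Case 2: fraction = 0.8514
Case 3: fraction = 0.5083
Ranking (highest first): 2, 1, 3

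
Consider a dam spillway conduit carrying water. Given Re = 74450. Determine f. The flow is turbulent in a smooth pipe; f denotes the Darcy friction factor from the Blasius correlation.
Formula: f = \frac{0.316}{Re^{0.25}}
f = 0.316/74450^0.25 = 0.01913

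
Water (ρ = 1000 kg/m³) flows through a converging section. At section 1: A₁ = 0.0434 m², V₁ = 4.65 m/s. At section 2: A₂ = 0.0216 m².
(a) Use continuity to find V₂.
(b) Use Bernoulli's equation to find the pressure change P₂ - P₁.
(a) Continuity: A₁V₁=A₂V₂ -> V₂=A₁V₁/A₂=0.0434*4.65/0.0216=9.34 m/s
(b) Bernoulli: P₂-P₁=0.5*rho*(V₁^2-V₂^2)/1000=0.5*1000*(4.65^2-9.34^2)/1000=-32.81 kPa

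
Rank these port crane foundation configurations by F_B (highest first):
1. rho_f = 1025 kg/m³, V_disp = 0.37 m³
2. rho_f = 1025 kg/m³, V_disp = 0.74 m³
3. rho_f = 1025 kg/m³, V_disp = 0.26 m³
Case 1: F_B = 3720 N
Case 2: F_B = 7441 N
Case 3: F_B = 2614 N
Ranking (highest first): 2, 1, 3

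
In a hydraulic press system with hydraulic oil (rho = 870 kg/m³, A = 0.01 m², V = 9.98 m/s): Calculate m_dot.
Formula: \dot{m} = \rho A V
m_dot = 870·0.01·9.98 = 86.83 kg/s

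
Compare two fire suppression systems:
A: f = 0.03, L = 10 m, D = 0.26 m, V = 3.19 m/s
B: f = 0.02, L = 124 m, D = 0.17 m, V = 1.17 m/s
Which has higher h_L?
h_L(A) = 0.5985 m, h_L(B) = 1.018 m. Answer: B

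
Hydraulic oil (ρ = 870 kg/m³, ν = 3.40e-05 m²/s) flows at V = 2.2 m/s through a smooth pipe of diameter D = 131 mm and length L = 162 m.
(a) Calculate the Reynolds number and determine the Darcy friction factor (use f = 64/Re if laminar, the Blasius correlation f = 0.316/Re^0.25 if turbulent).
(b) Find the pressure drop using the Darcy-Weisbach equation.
(a) Re = V·D/ν = 2.2·0.131/3.40e-05 = 8476.5 → turbulent (Re > 4000); f = 0.316/Re^0.25 = 0.316/8476.5^0.25 = 0.032933
(b) Darcy-Weisbach: ΔP = f·(L/D)·½ρV²/1000 = 0.032933·(162/0.131)·½·870·2.2²/1000 = 85.75 kPa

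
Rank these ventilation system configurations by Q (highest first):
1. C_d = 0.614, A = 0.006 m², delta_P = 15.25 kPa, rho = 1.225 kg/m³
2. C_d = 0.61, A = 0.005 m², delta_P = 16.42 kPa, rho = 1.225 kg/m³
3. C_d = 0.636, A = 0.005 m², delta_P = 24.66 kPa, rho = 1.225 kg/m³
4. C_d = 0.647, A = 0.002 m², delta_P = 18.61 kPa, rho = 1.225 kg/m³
Case 1: Q = 581.3 L/s
Case 2: Q = 499.4 L/s
Case 3: Q = 638.1 L/s
Case 4: Q = 225.6 L/s
Ranking (highest first): 3, 1, 2, 4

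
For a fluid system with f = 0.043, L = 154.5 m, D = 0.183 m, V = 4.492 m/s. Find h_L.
Formula: h_L = f \frac{L}{D} \frac{V^2}{2g}
h_L = 0.043·(154.5/0.183)·4.492²/(2·9.81) = 37.34 m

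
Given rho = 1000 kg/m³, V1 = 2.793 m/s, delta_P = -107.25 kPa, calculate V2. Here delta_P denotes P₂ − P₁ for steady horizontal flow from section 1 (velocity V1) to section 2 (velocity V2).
Formula: \Delta P = \frac{1}{2} \rho (V_1^2 - V_2^2)
Substituting knowns: -107.25 = 0.5·1000·(2.793² − V2²)/1000
Solving for V2: V2 = √(2.793² − 2·(-107.25·1000)/1000) = 14.91 m/s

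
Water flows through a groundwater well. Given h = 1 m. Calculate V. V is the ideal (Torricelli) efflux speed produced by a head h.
Formula: V = \sqrt{2 g h}
V = √(2·9.81·1) = 4.429 m/s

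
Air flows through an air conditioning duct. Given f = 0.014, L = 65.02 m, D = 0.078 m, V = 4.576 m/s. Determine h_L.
Formula: h_L = f \frac{L}{D} \frac{V^2}{2g}
h_L = 0.014·(65.02/0.078)·4.576²/(2·9.81) = 12.46 m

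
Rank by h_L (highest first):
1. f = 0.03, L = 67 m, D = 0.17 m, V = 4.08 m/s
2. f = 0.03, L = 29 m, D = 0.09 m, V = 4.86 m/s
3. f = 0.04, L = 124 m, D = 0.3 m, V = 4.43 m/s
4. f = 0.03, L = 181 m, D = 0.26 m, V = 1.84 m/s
Case 1: h_L = 10.03 m
Case 2: h_L = 11.64 m
Case 3: h_L = 16.54 m
Case 4: h_L = 3.604 m
Ranking (highest first): 3, 2, 1, 4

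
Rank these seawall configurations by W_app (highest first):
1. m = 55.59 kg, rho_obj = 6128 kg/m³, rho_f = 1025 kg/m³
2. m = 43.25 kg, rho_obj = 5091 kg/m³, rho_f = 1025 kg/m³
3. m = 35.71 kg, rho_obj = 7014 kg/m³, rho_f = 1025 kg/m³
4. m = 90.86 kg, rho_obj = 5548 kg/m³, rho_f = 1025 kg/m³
Case 1: W_app = 454.1 N
Case 2: W_app = 338.9 N
Case 3: W_app = 299.1 N
Case 4: W_app = 726.7 N
Ranking (highest first): 4, 1, 2, 3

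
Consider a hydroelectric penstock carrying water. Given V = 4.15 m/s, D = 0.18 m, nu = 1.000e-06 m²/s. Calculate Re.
Formula: Re = \frac{V D}{\nu}
Re = 4.15·0.18/1.000e-06 = 747000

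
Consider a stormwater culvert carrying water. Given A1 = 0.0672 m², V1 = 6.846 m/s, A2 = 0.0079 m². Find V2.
Formula: V_2 = \frac{A_1 V_1}{A_2}
V2 = 0.0672·6.846/0.0079 = 58.23 m/s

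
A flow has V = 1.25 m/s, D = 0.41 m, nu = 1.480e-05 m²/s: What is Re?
Formula: Re = \frac{V D}{\nu}
Re = 1.25·0.41/1.480e-05 = 34628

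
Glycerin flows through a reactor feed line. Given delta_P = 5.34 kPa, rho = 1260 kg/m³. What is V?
Formula: V = \sqrt{\frac{2 \Delta P}{\rho}}
V = √(2·(5.34·1000)/1260) = 2.911 m/s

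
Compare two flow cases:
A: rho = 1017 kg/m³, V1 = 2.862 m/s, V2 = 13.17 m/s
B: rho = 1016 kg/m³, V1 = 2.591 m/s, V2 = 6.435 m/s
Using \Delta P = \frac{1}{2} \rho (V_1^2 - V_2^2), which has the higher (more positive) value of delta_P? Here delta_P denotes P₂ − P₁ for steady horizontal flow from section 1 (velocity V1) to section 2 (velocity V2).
delta_P(A) = -84.03 kPa, delta_P(B) = -17.63 kPa. Answer: B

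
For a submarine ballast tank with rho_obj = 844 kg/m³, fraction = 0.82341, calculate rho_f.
Formula: f_{sub} = \frac{\rho_{obj}}{\rho_f}
Substituting knowns: 0.82341 = 844/rho_f
Solving for rho_f: rho_f = 844/0.82341 = 1025 kg/m³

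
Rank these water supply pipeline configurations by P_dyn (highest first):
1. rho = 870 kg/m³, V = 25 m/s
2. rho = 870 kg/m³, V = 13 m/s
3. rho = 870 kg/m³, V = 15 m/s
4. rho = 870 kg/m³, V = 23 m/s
Case 1: P_dyn = 271.9 kPa
Case 2: P_dyn = 73.52 kPa
Case 3: P_dyn = 97.88 kPa
Case 4: P_dyn = 230.1 kPa
Ranking (highest first): 1, 4, 3, 2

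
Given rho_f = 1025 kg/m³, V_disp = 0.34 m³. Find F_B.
Formula: F_B = \rho_f g V_{disp}
F_B = 1025·9.81·0.34 = 3419 N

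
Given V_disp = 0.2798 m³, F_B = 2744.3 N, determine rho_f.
Formula: F_B = \rho_f g V_{disp}
Substituting knowns: 2744.3 = rho_f·9.81·0.2798
Solving for rho_f: rho_f = 2744.3/(9.81·0.2798) = 999.8 kg/m³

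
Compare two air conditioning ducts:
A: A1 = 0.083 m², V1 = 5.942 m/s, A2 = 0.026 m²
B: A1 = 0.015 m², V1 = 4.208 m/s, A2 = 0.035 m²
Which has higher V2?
V2(A) = 18.97 m/s, V2(B) = 1.803 m/s. Answer: A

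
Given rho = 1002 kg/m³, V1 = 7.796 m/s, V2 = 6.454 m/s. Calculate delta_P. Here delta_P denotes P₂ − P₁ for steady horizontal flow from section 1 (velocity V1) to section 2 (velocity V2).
Formula: \Delta P = \frac{1}{2} \rho (V_1^2 - V_2^2)
delta_P = 0.5·1002·(7.796² − 6.454²)/1000 = 9.581 kPa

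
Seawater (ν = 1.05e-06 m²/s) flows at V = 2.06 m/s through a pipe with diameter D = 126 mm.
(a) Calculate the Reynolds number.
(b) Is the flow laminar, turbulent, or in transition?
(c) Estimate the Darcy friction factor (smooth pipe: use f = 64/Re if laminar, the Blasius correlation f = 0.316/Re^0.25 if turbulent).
(a) Re = V·D/ν = 2.06·0.126/1.05e-06 = 247200
(b) Flow regime: turbulent (Re > 4000)
(c) Friction factor: f = 0.316/Re^0.25 = 0.316/247200^0.25 = 0.01417 (Blasius is strictly valid for Re ≲ 1e5; used here as the smooth-pipe estimate the problem specifies)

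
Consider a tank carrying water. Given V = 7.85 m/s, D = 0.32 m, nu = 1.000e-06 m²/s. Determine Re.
Formula: Re = \frac{V D}{\nu}
Re = 7.85·0.32/1.000e-06 = 2.512e+06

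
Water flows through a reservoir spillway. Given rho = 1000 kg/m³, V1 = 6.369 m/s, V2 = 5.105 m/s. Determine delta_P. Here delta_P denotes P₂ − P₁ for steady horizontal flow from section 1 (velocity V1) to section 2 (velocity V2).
Formula: \Delta P = \frac{1}{2} \rho (V_1^2 - V_2^2)
delta_P = 0.5·1000·(6.369² − 5.105²)/1000 = 7.252 kPa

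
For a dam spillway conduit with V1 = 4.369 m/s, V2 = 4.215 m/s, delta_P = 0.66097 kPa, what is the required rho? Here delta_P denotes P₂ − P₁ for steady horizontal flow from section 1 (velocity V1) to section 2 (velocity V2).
Formula: \Delta P = \frac{1}{2} \rho (V_1^2 - V_2^2)
Substituting knowns: 0.66097 = 0.5·rho·(4.369² − 4.215²)/1000
Solving for rho: rho = 2·(0.66097·1000)/(4.369² − 4.215²) = 1000 kg/m³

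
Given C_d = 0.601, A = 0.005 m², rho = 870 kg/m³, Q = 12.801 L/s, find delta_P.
Formula: Q = C_d A \sqrt{\frac{2 \Delta P}{\rho}}
Substituting knowns: 12.801 = 0.601·0.005·√(2·(delta_P·1000)/870)·1000
Solving for delta_P: delta_P = ((12.801/1000)/(0.601·0.005))²·870/2/1000 = 7.894 kPa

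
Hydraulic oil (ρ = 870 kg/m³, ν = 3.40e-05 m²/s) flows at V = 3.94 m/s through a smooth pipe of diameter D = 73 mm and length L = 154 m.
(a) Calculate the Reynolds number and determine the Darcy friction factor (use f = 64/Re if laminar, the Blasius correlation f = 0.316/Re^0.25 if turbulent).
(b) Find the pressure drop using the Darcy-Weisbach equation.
(a) Re = V·D/ν = 3.94·0.073/3.40e-05 = 8459.4 → turbulent (Re > 4000); f = 0.316/Re^0.25 = 0.316/8459.4^0.25 = 0.03295
(b) Darcy-Weisbach: ΔP = f·(L/D)·½ρV²/1000 = 0.03295·(154/0.073)·½·870·3.94²/1000 = 469.4 kPa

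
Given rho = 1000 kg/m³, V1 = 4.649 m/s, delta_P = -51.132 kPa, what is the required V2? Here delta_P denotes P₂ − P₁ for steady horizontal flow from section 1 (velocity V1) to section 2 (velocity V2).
Formula: \Delta P = \frac{1}{2} \rho (V_1^2 - V_2^2)
Substituting knowns: -51.132 = 0.5·1000·(4.649² − V2²)/1000
Solving for V2: V2 = √(4.649² − 2·(-51.132·1000)/1000) = 11.13 m/s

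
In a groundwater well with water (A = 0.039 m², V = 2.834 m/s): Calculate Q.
Formula: Q = A V
Q = 0.039·2.834·1000 = 110.5 L/s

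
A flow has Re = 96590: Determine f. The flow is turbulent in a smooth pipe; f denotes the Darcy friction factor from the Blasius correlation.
Formula: f = \frac{0.316}{Re^{0.25}}
f = 0.316/96590^0.25 = 0.01792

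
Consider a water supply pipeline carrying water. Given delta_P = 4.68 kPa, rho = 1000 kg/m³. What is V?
Formula: V = \sqrt{\frac{2 \Delta P}{\rho}}
V = √(2·(4.68·1000)/1000) = 3.059 m/s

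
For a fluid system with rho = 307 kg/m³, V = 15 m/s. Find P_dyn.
Formula: P_{dyn} = \frac{1}{2} \rho V^2
P_dyn = 0.5·307·15²/1000 = 34.54 kPa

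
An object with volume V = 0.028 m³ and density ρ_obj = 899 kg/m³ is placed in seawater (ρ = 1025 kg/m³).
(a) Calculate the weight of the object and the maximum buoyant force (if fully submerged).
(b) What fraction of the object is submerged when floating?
(a) W=rho_obj*g*V=899*9.81*0.028=246.9 N; F_B(max)=rho*g*V=1025*9.81*0.028=281.5 N
(b) Floating fraction=rho_obj/rho=899/1025=0.877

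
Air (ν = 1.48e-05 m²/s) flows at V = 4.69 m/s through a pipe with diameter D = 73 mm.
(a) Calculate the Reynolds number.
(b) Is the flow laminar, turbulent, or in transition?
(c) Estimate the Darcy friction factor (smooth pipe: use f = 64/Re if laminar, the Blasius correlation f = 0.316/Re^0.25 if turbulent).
(a) Re = V·D/ν = 4.69·0.073/1.48e-05 = 23133
(b) Flow regime: turbulent (Re > 4000)
(c) Friction factor: f = 0.316/Re^0.25 = 0.316/23133^0.25 = 0.02562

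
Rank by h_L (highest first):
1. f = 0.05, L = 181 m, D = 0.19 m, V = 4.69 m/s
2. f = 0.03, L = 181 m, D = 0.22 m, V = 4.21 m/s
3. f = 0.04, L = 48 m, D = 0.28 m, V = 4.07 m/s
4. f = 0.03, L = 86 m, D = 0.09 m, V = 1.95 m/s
Case 1: h_L = 53.4 m
Case 2: h_L = 22.3 m
Case 3: h_L = 5.789 m
Case 4: h_L = 5.556 m
Ranking (highest first): 1, 2, 3, 4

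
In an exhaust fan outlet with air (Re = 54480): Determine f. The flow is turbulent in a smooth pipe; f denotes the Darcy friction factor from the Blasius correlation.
Formula: f = \frac{0.316}{Re^{0.25}}
f = 0.316/54480^0.25 = 0.02068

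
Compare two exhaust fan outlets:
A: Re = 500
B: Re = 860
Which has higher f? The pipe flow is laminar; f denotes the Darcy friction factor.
f(A) = 0.128, f(B) = 0.07442. Answer: A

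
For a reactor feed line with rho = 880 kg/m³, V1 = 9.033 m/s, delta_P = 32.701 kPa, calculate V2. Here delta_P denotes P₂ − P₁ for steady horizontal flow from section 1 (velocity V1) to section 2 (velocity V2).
Formula: \Delta P = \frac{1}{2} \rho (V_1^2 - V_2^2)
Substituting knowns: 32.701 = 0.5·880·(9.033² − V2²)/1000
Solving for V2: V2 = √(9.033² − 2·(32.701·1000)/880) = 2.697 m/s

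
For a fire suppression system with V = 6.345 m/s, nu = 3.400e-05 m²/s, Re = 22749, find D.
Formula: Re = \frac{V D}{\nu}
Substituting knowns: 22749 = 6.345·D/3.400e-05
Solving for D: D = 22749·3.400e-05/6.345 = 0.1219 m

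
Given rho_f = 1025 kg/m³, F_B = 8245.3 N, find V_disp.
Formula: F_B = \rho_f g V_{disp}
Substituting knowns: 8245.3 = 1025·9.81·V_disp
Solving for V_disp: V_disp = 8245.3/(1025·9.81) = 0.82 m³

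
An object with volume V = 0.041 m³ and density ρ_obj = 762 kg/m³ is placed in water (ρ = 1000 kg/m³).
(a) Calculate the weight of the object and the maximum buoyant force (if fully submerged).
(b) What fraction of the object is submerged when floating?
(a) W=rho_obj*g*V=762*9.81*0.041=306.5 N; F_B(max)=rho*g*V=1000*9.81*0.041=402.2 N
(b) Floating fraction=rho_obj/rho=762/1000=0.762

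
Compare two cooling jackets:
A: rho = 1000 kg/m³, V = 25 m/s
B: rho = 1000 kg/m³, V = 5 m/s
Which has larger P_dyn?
P_dyn(A) = 312.5 kPa, P_dyn(B) = 12.5 kPa. Answer: A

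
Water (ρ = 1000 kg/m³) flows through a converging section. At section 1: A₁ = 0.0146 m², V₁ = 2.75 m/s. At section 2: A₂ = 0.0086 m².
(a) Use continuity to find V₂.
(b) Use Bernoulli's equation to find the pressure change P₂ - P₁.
(a) Continuity: A₁V₁=A₂V₂ -> V₂=A₁V₁/A₂=0.0146*2.75/0.0086=4.67 m/s
(b) Bernoulli: P₂-P₁=0.5*rho*(V₁^2-V₂^2)/1000=0.5*1000*(2.75^2-4.67^2)/1000=-7.123 kPa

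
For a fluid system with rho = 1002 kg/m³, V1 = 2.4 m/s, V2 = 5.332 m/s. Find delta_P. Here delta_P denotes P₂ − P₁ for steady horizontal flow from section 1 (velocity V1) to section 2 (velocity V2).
Formula: \Delta P = \frac{1}{2} \rho (V_1^2 - V_2^2)
delta_P = 0.5·1002·(2.4² − 5.332²)/1000 = -11.36 kPa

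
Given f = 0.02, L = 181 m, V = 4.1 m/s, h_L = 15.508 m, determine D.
Formula: h_L = f \frac{L}{D} \frac{V^2}{2g}
Substituting knowns: 15.508 = 0.02·(181/D)·4.1²/(2·9.81)
Solving for D: D = 0.02·181·4.1²/(2·9.81·15.508) = 0.2 m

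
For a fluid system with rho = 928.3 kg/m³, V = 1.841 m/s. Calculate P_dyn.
Formula: P_{dyn} = \frac{1}{2} \rho V^2
P_dyn = 0.5·928.3·1.841²/1000 = 1.573 kPa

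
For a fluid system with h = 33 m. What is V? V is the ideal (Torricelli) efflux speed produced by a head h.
Formula: V = \sqrt{2 g h}
V = √(2·9.81·33) = 25.45 m/s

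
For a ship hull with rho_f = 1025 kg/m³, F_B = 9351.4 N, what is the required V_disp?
Formula: F_B = \rho_f g V_{disp}
Substituting knowns: 9351.4 = 1025·9.81·V_disp
Solving for V_disp: V_disp = 9351.4/(1025·9.81) = 0.93 m³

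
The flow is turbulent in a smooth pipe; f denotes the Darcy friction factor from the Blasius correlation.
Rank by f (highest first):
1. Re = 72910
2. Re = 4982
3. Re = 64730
Case 1: f = 0.01923
Case 2: f = 0.03761
Case 3: f = 0.01981
Ranking (highest first): 2, 3, 1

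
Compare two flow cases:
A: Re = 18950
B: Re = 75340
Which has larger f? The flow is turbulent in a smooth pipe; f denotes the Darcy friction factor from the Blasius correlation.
f(A) = 0.02693, f(B) = 0.01907. Answer: A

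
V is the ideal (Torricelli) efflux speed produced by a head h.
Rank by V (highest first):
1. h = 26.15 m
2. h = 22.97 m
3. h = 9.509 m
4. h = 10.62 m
Case 1: V = 22.65 m/s
Case 2: V = 21.23 m/s
Case 3: V = 13.66 m/s
Case 4: V = 14.43 m/s
Ranking (highest first): 1, 2, 4, 3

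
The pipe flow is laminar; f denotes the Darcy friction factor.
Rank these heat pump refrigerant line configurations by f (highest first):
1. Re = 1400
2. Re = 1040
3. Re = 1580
Case 1: f = 0.04571
Case 2: f = 0.06154
Case 3: f = 0.04051
Ranking (highest first): 2, 1, 3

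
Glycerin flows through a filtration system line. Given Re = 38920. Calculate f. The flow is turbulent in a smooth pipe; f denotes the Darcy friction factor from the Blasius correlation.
Formula: f = \frac{0.316}{Re^{0.25}}
f = 0.316/38920^0.25 = 0.0225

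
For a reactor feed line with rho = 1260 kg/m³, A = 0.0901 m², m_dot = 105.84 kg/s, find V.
Formula: \dot{m} = \rho A V
Substituting knowns: 105.84 = 1260·0.0901·V
Solving for V: V = 105.84/(1260·0.0901) = 0.9323 m/s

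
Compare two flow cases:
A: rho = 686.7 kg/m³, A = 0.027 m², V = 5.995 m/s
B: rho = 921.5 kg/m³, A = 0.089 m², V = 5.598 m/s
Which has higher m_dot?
m_dot(A) = 111.2 kg/s, m_dot(B) = 459.1 kg/s. Answer: B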